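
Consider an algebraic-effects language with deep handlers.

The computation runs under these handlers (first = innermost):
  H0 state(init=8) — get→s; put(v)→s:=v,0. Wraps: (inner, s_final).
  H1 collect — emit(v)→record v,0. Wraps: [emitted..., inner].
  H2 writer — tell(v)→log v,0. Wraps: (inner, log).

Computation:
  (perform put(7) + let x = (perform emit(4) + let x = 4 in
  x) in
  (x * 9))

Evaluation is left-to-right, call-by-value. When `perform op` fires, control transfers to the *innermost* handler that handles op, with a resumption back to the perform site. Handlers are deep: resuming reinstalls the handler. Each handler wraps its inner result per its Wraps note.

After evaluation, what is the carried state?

Evaluation trace:
put(7) @ H0 ⇒ s:=7
emit(4) @ H1 ⇒ out+=4
H0 returns (36, 7)
H1 returns [4, (36, 7)]
H2 returns ([4, (36, 7)], ())
= ([4, (36, 7)], ())

Answer: 7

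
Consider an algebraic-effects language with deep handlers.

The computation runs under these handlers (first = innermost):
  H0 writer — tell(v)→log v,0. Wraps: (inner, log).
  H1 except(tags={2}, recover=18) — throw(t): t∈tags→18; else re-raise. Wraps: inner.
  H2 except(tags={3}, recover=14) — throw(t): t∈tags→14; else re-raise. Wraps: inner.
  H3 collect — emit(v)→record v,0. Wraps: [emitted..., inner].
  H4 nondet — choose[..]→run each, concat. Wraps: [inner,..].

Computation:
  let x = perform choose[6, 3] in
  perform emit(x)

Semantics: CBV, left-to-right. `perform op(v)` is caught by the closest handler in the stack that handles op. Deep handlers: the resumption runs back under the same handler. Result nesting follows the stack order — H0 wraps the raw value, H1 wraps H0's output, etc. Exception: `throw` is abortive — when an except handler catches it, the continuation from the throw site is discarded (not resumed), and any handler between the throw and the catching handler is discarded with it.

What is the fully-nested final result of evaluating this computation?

Step-by-step:
choose[6, 3] @ H4
  branch[0] choose=6:
    emit(6) @ H3 ⇒ out+=6
    H0 returns (0, ())
    H1 returns (0, ())
    H2 returns (0, ())
    H3 returns [6, (0, ())]
    H4 returns [[6, (0, ())]]
  branch[1] choose=3:
    emit(3) @ H3 ⇒ out+=3
    H0 returns (0, ())
    H1 returns (0, ())
    H2 returns (0, ())
    H3 returns [3, (0, ())]
    H4 returns [[3, (0, ())]]
= [[6, (0, ())], [3, (0, ())]]

Answer: [[6, (0, ())], [3, (0, ())]]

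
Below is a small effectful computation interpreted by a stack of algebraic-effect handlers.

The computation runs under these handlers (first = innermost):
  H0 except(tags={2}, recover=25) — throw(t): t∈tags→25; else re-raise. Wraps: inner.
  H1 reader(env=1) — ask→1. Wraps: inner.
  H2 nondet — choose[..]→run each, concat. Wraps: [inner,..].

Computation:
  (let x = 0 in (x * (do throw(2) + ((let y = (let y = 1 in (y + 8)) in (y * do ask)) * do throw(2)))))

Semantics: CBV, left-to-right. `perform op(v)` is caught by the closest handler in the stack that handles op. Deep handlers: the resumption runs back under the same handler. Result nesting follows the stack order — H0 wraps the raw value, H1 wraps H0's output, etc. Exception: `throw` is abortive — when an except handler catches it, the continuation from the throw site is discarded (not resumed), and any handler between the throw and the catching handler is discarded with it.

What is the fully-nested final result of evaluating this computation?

Evaluation trace:
throw(2) @ H0 caught ⇒ 25
H1 returns 25
H2 returns [25]
= [25]

Answer: [25]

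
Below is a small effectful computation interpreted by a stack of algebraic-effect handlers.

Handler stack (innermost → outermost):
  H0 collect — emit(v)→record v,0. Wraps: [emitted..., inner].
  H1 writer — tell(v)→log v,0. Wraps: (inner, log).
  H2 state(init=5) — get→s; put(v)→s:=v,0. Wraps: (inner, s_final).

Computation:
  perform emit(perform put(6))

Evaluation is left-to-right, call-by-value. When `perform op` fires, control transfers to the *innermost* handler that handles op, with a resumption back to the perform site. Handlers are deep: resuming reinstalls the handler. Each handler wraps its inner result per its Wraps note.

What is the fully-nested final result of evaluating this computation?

Evaluation trace:
put(6) @ H2 ⇒ s:=6
emit(0) @ H0 ⇒ out+=0
H0 returns [0, 0]
H1 returns ([0, 0], ())
H2 returns (([0, 0], ()), 6)
= (([0, 0], ()), 6)

Answer: (([0, 0], ()), 6)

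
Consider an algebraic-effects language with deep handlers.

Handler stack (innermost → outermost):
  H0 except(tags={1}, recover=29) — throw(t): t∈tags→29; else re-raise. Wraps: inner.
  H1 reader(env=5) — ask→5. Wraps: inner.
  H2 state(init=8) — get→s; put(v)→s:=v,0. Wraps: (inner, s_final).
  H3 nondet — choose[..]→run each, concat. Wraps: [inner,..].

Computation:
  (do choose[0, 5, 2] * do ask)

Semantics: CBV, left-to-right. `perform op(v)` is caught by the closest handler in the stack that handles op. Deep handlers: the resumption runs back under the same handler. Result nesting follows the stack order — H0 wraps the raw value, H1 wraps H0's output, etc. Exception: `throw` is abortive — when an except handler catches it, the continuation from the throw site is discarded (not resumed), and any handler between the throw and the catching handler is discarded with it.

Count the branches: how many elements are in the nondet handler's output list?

Evaluation trace:
choose[0, 5, 2] @ H3
  branch[0] choose=0:
    ask @ H1 ⇒ 5
    H0 returns 0
    H1 returns 0
    H2 returns (0, 8)
    H3 returns [(0, 8)]
  branch[1] choose=5:
    ask @ H1 ⇒ 5
    H0 returns 25
    H1 returns 25
    H2 returns (25, 8)
    H3 returns [(25, 8)]
  branch[2] choose=2:
    ask @ H1 ⇒ 5
    H0 returns 10
    H1 returns 10
    H2 returns (10, 8)
    H3 returns [(10, 8)]
= [(0, 8), (25, 8), (10, 8)]

Answer: 3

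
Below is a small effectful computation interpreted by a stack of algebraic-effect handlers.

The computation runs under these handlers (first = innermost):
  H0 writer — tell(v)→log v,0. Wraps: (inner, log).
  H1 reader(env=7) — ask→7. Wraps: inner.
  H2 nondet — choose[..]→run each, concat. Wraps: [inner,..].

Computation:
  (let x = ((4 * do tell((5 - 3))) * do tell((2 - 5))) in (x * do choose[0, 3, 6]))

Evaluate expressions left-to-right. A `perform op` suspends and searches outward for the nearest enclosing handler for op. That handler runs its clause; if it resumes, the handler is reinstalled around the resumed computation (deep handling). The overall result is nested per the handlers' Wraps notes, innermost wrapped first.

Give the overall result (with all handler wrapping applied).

Step-by-step:
tell(2) @ H0 ⇒ log+=2
tell(-3) @ H0 ⇒ log+=-3
choose[0, 3, 6] @ H2
  branch[0] choose=0:
    H0 returns (0, (2, -3))
    H1 returns (0, (2, -3))
    H2 returns [(0, (2, -3))]
  branch[1] choose=3:
    H0 returns (0, (2, -3))
    H1 returns (0, (2, -3))
    H2 returns [(0, (2, -3))]
  branch[2] choose=6:
    H0 returns (0, (2, -3))
    H1 returns (0, (2, -3))
    H2 returns [(0, (2, -3))]
= [(0, (2, -3)), (0, (2, -3)), (0, (2, -3))]

Answer: [(0, (2, -3)), (0, (2, -3)), (0, (2, -3))]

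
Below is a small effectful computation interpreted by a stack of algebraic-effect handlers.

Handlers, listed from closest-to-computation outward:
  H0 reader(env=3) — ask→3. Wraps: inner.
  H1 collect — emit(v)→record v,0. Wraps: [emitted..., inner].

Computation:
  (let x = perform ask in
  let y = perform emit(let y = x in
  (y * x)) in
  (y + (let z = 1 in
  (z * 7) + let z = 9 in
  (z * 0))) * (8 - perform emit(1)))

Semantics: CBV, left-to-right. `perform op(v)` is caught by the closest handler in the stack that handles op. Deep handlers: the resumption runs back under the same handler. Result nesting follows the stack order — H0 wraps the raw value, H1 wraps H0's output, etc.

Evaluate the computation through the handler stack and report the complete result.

Evaluation trace:
ask @ H0 ⇒ 3
emit(9) @ H1 ⇒ out+=9
emit(1) @ H1 ⇒ out+=1
H0 returns 56
H1 returns [9, 1, 56]
= [9, 1, 56]

Answer: [9, 1, 56]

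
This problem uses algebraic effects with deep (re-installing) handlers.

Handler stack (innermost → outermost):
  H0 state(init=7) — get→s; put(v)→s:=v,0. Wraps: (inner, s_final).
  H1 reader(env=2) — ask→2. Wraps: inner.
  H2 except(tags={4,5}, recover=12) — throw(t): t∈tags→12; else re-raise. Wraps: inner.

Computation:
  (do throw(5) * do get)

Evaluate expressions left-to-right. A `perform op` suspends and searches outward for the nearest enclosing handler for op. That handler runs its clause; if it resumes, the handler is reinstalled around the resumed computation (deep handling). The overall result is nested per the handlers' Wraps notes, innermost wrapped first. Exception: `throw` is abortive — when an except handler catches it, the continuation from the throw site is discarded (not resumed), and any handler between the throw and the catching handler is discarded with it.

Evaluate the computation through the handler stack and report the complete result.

Answer: 12

Working:
throw(5) @ H2 caught ⇒ 12
= 12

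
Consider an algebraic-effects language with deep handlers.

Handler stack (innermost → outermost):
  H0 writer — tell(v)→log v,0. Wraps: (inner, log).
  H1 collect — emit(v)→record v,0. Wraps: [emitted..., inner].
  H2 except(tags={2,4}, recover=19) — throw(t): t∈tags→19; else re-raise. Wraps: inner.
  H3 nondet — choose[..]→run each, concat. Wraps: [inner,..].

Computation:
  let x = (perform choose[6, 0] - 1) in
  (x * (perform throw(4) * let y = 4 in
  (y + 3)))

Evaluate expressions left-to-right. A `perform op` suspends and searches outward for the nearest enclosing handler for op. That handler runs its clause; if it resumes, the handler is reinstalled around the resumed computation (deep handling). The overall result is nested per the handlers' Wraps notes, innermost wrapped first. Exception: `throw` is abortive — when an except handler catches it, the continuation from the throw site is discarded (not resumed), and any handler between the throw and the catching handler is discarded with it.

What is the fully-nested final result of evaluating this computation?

Answer: [19, 19]

Working:
choose[6, 0] @ H3
  branch[0] choose=6:
    throw(4) @ H2 caught ⇒ 19
    H3 returns [19]
  branch[1] choose=0:
    throw(4) @ H2 caught ⇒ 19
    H3 returns [19]
= [19, 19]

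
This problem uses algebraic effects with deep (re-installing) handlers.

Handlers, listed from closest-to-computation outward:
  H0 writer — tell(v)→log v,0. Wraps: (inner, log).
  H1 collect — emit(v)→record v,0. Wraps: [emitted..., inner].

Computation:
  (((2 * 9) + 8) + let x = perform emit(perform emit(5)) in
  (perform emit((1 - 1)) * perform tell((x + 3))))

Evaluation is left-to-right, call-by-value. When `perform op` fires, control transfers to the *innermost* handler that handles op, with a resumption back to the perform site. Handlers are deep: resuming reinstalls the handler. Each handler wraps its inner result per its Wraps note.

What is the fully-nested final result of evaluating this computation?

Answer: [5, 0, 0, (26, (3))]

Working:
emit(5) @ H1 ⇒ out+=5
emit(0) @ H1 ⇒ out+=0
emit(0) @ H1 ⇒ out+=0
tell(3) @ H0 ⇒ log+=3
H0 returns (26, (3))
H1 returns [5, 0, 0, (26, (3))]
= [5, 0, 0, (26, (3))]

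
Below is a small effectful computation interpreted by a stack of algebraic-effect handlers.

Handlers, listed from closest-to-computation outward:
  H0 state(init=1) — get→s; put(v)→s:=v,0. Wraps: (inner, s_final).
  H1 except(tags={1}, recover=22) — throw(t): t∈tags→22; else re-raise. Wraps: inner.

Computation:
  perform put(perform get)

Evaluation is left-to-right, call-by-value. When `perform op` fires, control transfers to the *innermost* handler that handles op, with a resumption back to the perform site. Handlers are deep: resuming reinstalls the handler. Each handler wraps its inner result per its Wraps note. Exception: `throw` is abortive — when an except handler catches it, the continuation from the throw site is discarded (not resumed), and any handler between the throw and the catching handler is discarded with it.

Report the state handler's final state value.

Working:
get @ H0 ⇒ 1
put(1) @ H0 ⇒ s:=1
H0 returns (0, 1)
H1 returns (0, 1)
= (0, 1)

Answer: 1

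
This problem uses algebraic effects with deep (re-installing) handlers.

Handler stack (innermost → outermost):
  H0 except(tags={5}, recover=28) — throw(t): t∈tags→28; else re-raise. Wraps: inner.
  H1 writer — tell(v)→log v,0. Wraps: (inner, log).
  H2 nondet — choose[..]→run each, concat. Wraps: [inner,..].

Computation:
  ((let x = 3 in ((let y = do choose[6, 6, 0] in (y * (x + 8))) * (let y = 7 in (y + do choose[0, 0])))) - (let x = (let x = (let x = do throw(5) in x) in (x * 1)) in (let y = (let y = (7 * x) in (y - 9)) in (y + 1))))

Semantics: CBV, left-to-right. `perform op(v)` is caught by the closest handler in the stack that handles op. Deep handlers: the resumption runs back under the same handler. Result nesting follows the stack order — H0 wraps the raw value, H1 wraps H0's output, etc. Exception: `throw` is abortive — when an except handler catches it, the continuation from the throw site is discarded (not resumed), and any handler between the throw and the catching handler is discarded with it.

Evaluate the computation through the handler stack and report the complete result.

Answer: [(28, ()), (28, ()), (28, ()), (28, ()), (28, ()), (28, ())]

Evaluation trace:
choose[6, 6, 0] @ H2
  branch[0] choose=6:
    choose[0, 0] @ H2
      branch[0] choose=0:
        throw(5) @ H0 caught ⇒ 28
        H1 returns (28, ())
        H2 returns [(28, ())]
      branch[1] choose=0:
        throw(5) @ H0 caught ⇒ 28
        H1 returns (28, ())
        H2 returns [(28, ())]
  branch[1] choose=6:
    choose[0, 0] @ H2
      branch[0] choose=0:
        throw(5) @ H0 caught ⇒ 28
        H1 returns (28, ())
        H2 returns [(28, ())]
      branch[1] choose=0:
        throw(5) @ H0 caught ⇒ 28
        H1 returns (28, ())
        H2 returns [(28, ())]
  branch[2] choose=0:
    choose[0, 0] @ H2
      branch[0] choose=0:
        throw(5) @ H0 caught ⇒ 28
        H1 returns (28, ())
        H2 returns [(28, ())]
      branch[1] choose=0:
        throw(5) @ H0 caught ⇒ 28
        H1 returns (28, ())
        H2 returns [(28, ())]
= [(28, ()), (28, ()), (28, ()), (28, ()), (28, ()), (28, ())]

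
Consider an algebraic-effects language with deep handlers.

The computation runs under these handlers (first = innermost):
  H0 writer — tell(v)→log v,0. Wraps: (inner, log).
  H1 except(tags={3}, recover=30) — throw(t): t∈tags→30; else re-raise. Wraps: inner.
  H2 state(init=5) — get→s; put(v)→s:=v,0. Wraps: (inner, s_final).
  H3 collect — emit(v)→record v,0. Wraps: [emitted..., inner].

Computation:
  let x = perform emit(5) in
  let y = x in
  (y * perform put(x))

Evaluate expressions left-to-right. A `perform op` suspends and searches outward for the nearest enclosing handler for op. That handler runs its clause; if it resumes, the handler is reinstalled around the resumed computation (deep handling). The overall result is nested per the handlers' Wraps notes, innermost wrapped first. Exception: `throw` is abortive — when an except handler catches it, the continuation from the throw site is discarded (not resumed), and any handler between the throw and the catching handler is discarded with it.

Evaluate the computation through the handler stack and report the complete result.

Answer: [5, ((0, ()), 0)]

Step-by-step:
emit(5) @ H3 ⇒ out+=5
put(0) @ H2 ⇒ s:=0
H0 returns (0, ())
H1 returns (0, ())
H2 returns ((0, ()), 0)
H3 returns [5, ((0, ()), 0)]
= [5, ((0, ()), 0)]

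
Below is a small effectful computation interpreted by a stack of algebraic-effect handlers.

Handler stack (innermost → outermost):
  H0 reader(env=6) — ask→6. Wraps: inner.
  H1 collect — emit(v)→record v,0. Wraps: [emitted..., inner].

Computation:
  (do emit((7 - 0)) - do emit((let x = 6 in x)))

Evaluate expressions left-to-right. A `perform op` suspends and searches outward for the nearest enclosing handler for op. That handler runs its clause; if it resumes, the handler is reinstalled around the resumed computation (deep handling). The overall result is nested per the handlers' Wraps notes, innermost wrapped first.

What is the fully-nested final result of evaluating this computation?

Answer: [7, 6, 0]

Step-by-step:
emit(7) @ H1 ⇒ out+=7
emit(6) @ H1 ⇒ out+=6
H0 returns 0
H1 returns [7, 6, 0]
= [7, 6, 0]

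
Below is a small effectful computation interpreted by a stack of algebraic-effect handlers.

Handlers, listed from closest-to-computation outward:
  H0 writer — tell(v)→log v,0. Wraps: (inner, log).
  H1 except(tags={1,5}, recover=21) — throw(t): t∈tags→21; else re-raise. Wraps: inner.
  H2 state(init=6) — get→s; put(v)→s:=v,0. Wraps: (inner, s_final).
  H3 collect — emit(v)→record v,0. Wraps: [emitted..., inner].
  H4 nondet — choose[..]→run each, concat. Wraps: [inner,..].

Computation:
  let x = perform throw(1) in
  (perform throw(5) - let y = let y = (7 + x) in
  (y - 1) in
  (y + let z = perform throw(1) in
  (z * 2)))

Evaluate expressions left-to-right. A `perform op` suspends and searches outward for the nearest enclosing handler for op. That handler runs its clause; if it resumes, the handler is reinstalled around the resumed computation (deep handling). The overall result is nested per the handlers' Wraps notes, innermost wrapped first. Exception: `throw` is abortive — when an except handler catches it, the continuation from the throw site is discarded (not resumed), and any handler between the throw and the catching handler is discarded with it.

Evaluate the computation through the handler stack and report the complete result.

Step-by-step:
throw(1) @ H1 caught ⇒ 21
H2 returns (21, 6)
H3 returns [(21, 6)]
H4 returns [[(21, 6)]]
= [[(21, 6)]]

Answer: [[(21, 6)]]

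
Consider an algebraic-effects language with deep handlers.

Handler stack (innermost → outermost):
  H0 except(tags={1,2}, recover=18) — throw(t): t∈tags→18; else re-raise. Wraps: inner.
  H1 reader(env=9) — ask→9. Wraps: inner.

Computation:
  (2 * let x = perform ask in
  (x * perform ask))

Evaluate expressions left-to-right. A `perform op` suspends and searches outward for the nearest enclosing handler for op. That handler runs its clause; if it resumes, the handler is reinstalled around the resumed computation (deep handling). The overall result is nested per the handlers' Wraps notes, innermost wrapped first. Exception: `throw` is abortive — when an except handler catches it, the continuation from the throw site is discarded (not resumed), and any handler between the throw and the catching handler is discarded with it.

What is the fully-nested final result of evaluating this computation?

Evaluation trace:
ask @ H1 ⇒ 9
ask @ H1 ⇒ 9
H0 returns 162
H1 returns 162
= 162

Answer: 162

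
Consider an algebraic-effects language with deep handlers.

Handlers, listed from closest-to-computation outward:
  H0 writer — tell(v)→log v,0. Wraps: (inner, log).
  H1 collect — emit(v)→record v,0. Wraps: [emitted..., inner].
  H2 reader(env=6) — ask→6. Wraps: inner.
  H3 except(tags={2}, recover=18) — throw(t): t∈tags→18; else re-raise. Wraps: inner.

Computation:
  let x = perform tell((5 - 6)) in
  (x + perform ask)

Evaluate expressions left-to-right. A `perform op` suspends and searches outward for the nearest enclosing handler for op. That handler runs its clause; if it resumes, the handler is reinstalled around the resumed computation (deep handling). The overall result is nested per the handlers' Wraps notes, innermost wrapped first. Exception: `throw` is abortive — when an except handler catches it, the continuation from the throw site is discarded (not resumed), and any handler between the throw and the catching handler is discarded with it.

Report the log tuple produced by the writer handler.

Answer: (-1)

Working:
tell(-1) @ H0 ⇒ log+=-1
ask @ H2 ⇒ 6
H0 returns (6, (-1))
H1 returns [(6, (-1))]
H2 returns [(6, (-1))]
H3 returns [(6, (-1))]
= [(6, (-1))]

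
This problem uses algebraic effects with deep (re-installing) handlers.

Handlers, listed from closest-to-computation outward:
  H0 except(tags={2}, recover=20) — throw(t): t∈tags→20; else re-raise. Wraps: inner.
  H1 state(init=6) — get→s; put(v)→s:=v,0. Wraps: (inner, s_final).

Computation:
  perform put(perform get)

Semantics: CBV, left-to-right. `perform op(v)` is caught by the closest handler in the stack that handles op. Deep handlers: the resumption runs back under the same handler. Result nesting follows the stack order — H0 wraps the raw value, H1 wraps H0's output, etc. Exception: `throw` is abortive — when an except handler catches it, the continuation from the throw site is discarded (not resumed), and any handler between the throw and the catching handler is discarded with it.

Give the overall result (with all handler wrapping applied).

Answer: (0, 6)

Working:
get @ H1 ⇒ 6
put(6) @ H1 ⇒ s:=6
H0 returns 0
H1 returns (0, 6)
= (0, 6)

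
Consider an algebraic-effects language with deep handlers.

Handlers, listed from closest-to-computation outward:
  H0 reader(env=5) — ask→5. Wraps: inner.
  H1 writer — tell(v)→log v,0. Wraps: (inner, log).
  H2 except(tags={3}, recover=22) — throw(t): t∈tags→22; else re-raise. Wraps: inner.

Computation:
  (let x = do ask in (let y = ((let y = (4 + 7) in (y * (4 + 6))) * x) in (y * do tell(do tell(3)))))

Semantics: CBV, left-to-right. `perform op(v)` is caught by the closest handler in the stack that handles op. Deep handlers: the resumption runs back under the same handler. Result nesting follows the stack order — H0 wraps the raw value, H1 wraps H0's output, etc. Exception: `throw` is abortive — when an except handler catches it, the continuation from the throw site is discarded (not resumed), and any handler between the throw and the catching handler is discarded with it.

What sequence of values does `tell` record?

Working:
ask @ H0 ⇒ 5
tell(3) @ H1 ⇒ log+=3
tell(0) @ H1 ⇒ log+=0
H0 returns 0
H1 returns (0, (3, 0))
H2 returns (0, (3, 0))
= (0, (3, 0))

Answer: (3, 0)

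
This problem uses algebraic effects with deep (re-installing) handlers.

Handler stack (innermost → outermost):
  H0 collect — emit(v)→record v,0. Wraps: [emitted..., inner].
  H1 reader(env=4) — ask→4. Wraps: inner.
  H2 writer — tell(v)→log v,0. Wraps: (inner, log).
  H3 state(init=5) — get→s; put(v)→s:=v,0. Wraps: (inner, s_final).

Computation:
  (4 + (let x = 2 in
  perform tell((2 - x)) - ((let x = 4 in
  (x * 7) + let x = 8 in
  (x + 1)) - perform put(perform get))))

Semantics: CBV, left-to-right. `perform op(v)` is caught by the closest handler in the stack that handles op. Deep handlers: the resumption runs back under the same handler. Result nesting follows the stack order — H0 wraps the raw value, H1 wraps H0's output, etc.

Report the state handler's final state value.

Working:
tell(0) @ H2 ⇒ log+=0
get @ H3 ⇒ 5
put(5) @ H3 ⇒ s:=5
H0 returns [-33]
H1 returns [-33]
H2 returns ([-33], (0))
H3 returns (([-33], (0)), 5)
= (([-33], (0)), 5)

Answer: 5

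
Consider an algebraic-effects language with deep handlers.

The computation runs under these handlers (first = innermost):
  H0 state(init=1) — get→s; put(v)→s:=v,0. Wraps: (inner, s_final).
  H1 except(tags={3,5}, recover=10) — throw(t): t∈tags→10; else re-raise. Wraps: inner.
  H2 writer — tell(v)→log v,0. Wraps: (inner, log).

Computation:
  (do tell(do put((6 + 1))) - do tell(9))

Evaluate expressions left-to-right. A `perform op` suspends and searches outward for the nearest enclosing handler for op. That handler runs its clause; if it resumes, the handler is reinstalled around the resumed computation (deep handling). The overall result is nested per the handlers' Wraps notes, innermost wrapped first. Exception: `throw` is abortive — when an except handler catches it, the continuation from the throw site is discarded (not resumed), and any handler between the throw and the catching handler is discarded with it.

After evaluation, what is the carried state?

Step-by-step:
put(7) @ H0 ⇒ s:=7
tell(0) @ H2 ⇒ log+=0
tell(9) @ H2 ⇒ log+=9
H0 returns (0, 7)
H1 returns (0, 7)
H2 returns ((0, 7), (0, 9))
= ((0, 7), (0, 9))

Answer: 7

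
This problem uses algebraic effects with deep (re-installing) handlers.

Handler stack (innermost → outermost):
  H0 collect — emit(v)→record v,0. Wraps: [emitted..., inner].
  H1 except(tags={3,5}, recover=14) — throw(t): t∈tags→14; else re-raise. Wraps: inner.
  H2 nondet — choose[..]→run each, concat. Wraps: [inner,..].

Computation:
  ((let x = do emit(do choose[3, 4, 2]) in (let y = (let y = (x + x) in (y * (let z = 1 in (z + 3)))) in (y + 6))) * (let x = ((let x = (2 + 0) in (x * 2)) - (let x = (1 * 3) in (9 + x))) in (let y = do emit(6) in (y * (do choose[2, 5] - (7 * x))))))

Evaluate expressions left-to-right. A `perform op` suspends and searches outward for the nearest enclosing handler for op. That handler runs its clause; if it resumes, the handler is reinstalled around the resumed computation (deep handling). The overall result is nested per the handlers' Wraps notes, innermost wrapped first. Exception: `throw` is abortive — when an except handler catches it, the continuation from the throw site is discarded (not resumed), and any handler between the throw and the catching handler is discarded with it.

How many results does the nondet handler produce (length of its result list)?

Evaluation trace:
choose[3, 4, 2] @ H2
  branch[0] choose=3:
    emit(3) @ H0 ⇒ out+=3
    emit(6) @ H0 ⇒ out+=6
    choose[2, 5] @ H2
      branch[0] choose=2:
        H0 returns [3, 6, 0]
        H1 returns [3, 6, 0]
        H2 returns [[3, 6, 0]]
      branch[1] choose=5:
        H0 returns [3, 6, 0]
        H1 returns [3, 6, 0]
        H2 returns [[3, 6, 0]]
  branch[1] choose=4:
    emit(4) @ H0 ⇒ out+=4
    emit(6) @ H0 ⇒ out+=6
    choose[2, 5] @ H2
      branch[0] choose=2:
        H0 returns [4, 6, 0]
        H1 returns [4, 6, 0]
        H2 returns [[4, 6, 0]]
      branch[1] choose=5:
        H0 returns [4, 6, 0]
        H1 returns [4, 6, 0]
        H2 returns [[4, 6, 0]]
  branch[2] choose=2:
    emit(2) @ H0 ⇒ out+=2
    emit(6) @ H0 ⇒ out+=6
    choose[2, 5] @ H2
      branch[0] choose=2:
        H0 returns [2, 6, 0]
        H1 returns [2, 6, 0]
        H2 returns [[2, 6, 0]]
      branch[1] choose=5:
        H0 returns [2, 6, 0]
        H1 returns [2, 6, 0]
        H2 returns [[2, 6, 0]]
= [[3, 6, 0], [3, 6, 0], [4, 6, 0], [4, 6, 0], [2, 6, 0], [2, 6, 0]]

Answer: 6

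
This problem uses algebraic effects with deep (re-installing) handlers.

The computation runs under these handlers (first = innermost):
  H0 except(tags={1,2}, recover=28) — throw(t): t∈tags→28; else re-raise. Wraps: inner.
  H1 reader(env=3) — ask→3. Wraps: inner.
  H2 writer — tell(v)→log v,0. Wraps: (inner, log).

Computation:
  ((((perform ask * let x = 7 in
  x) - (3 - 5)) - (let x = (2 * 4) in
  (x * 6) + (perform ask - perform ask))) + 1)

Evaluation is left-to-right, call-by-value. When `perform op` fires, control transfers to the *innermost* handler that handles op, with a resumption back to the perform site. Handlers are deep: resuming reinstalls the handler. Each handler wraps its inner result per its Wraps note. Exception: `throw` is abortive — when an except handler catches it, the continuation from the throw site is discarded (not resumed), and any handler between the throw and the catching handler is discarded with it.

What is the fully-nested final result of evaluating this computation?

Evaluation trace:
ask @ H1 ⇒ 3
ask @ H1 ⇒ 3
ask @ H1 ⇒ 3
H0 returns -24
H1 returns -24
H2 returns (-24, ())
= (-24, ())

Answer: (-24, ())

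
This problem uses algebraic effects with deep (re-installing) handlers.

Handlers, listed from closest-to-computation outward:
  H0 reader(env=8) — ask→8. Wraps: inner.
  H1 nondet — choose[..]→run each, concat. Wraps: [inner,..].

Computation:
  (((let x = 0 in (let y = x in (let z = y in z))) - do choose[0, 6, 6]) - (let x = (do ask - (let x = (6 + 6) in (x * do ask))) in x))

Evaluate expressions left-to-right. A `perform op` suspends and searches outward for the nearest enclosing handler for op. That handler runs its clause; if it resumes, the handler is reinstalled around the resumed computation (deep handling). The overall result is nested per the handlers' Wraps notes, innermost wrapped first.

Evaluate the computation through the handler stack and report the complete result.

Answer: [88, 82, 82]

Evaluation trace:
choose[0, 6, 6] @ H1
  branch[0] choose=0:
    ask @ H0 ⇒ 8
    ask @ H0 ⇒ 8
    H0 returns 88
    H1 returns [88]
  branch[1] choose=6:
    ask @ H0 ⇒ 8
    ask @ H0 ⇒ 8
    H0 returns 82
    H1 returns [82]
  branch[2] choose=6:
    ask @ H0 ⇒ 8
    ask @ H0 ⇒ 8
    H0 returns 82
    H1 returns [82]
= [88, 82, 82]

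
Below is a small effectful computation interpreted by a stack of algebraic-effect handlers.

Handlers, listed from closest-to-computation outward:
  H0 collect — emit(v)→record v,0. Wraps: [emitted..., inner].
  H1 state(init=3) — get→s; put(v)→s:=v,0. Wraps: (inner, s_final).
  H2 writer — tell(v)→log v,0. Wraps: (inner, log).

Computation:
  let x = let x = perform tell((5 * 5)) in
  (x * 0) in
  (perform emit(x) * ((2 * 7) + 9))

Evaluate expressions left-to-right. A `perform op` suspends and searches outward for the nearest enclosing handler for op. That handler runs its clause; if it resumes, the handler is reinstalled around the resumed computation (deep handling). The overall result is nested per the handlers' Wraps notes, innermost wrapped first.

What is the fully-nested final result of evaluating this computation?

Answer: (([0, 0], 3), (25))

Working:
tell(25) @ H2 ⇒ log+=25
emit(0) @ H0 ⇒ out+=0
H0 returns [0, 0]
H1 returns ([0, 0], 3)
H2 returns (([0, 0], 3), (25))
= (([0, 0], 3), (25))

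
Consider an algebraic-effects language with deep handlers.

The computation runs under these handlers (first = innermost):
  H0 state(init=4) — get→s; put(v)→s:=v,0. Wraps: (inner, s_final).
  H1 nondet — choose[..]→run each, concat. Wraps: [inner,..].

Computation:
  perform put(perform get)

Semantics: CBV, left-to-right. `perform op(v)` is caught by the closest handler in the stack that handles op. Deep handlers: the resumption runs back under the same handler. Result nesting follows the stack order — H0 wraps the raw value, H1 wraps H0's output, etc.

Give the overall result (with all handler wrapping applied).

Answer: [(0, 4)]

Working:
get @ H0 ⇒ 4
put(4) @ H0 ⇒ s:=4
H0 returns (0, 4)
H1 returns [(0, 4)]
= [(0, 4)]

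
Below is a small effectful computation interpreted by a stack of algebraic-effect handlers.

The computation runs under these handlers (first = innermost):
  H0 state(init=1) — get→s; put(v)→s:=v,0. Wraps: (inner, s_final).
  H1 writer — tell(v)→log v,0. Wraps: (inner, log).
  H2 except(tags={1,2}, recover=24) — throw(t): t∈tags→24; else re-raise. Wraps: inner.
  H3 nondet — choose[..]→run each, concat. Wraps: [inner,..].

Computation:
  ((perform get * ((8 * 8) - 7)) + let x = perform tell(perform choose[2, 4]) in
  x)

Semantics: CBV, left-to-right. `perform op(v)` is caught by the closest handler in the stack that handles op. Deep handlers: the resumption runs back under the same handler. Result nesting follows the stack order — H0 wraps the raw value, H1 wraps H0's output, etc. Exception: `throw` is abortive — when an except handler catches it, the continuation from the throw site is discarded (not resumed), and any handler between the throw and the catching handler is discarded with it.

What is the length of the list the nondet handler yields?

Answer: 2

Evaluation trace:
get @ H0 ⇒ 1
choose[2, 4] @ H3
  branch[0] choose=2:
    tell(2) @ H1 ⇒ log+=2
    H0 returns (57, 1)
    H1 returns ((57, 1), (2))
    H2 returns ((57, 1), (2))
    H3 returns [((57, 1), (2))]
  branch[1] choose=4:
    tell(4) @ H1 ⇒ log+=4
    H0 returns (57, 1)
    H1 returns ((57, 1), (4))
    H2 returns ((57, 1), (4))
    H3 returns [((57, 1), (4))]
= [((57, 1), (2)), ((57, 1), (4))]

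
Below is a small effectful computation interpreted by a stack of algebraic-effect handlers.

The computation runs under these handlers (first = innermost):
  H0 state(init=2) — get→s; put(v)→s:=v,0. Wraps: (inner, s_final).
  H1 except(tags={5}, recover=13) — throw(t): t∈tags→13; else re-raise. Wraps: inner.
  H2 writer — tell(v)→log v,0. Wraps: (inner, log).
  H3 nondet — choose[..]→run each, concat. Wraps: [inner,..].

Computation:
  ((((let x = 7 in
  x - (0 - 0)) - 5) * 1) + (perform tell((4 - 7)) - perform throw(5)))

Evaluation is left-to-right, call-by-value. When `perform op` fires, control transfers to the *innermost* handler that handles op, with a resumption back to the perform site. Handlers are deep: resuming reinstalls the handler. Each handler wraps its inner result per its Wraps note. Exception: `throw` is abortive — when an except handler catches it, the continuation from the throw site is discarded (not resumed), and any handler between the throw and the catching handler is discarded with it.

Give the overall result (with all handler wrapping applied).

Step-by-step:
tell(-3) @ H2 ⇒ log+=-3
throw(5) @ H1 caught ⇒ 13
H2 returns (13, (-3))
H3 returns [(13, (-3))]
= [(13, (-3))]

Answer: [(13, (-3))]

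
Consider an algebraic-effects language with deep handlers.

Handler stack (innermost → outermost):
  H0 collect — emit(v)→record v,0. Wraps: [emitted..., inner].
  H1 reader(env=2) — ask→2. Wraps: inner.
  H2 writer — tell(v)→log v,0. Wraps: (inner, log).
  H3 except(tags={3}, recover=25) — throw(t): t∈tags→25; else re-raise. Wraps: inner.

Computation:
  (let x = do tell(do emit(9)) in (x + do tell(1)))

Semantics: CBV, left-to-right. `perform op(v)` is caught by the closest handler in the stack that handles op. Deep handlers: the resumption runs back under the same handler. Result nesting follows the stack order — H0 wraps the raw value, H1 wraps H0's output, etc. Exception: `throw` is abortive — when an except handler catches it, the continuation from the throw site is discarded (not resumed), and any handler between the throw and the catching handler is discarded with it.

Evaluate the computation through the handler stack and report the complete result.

Answer: ([9, 0], (0, 1))

Step-by-step:
emit(9) @ H0 ⇒ out+=9
tell(0) @ H2 ⇒ log+=0
tell(1) @ H2 ⇒ log+=1
H0 returns [9, 0]
H1 returns [9, 0]
H2 returns ([9, 0], (0, 1))
H3 returns ([9, 0], (0, 1))
= ([9, 0], (0, 1))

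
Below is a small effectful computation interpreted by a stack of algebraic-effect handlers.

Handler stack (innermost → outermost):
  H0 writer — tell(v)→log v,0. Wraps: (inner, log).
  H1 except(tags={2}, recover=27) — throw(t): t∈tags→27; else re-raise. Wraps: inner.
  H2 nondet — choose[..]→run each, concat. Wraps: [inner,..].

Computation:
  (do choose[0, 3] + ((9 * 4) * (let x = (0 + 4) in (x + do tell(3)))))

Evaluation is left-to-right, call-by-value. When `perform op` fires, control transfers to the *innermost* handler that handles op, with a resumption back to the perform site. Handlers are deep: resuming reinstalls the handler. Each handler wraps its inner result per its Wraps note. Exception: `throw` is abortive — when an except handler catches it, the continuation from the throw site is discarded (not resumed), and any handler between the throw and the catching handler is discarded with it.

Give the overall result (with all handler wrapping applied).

Answer: [(144, (3)), (147, (3))]

Working:
choose[0, 3] @ H2
  branch[0] choose=0:
    tell(3) @ H0 ⇒ log+=3
    H0 returns (144, (3))
    H1 returns (144, (3))
    H2 returns [(144, (3))]
  branch[1] choose=3:
    tell(3) @ H0 ⇒ log+=3
    H0 returns (147, (3))
    H1 returns (147, (3))
    H2 returns [(147, (3))]
= [(144, (3)), (147, (3))]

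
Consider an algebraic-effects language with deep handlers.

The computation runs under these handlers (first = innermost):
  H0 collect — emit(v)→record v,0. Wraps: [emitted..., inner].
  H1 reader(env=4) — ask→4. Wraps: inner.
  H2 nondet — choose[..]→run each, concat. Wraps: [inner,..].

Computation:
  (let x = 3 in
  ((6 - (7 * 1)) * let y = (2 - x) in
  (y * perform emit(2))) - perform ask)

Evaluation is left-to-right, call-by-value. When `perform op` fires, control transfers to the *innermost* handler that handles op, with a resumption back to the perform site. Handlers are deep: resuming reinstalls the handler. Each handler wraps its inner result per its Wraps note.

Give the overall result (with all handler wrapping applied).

Step-by-step:
emit(2) @ H0 ⇒ out+=2
ask @ H1 ⇒ 4
H0 returns [2, -4]
H1 returns [2, -4]
H2 returns [[2, -4]]
= [[2, -4]]

Answer: [[2, -4]]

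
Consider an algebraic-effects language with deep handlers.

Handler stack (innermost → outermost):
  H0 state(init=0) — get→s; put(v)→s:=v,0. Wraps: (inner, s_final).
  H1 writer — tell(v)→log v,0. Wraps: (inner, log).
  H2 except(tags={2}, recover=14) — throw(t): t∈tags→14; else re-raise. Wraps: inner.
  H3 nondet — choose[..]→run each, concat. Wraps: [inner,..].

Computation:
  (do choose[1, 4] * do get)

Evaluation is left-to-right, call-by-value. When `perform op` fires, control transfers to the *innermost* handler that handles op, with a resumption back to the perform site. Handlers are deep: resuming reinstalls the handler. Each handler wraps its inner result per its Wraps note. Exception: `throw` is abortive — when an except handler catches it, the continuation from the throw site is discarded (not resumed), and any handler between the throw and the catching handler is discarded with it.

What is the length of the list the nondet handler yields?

Working:
choose[1, 4] @ H3
  branch[0] choose=1:
    get @ H0 ⇒ 0
    H0 returns (0, 0)
    H1 returns ((0, 0), ())
    H2 returns ((0, 0), ())
    H3 returns [((0, 0), ())]
  branch[1] choose=4:
    get @ H0 ⇒ 0
    H0 returns (0, 0)
    H1 returns ((0, 0), ())
    H2 returns ((0, 0), ())
    H3 returns [((0, 0), ())]
= [((0, 0), ()), ((0, 0), ())]

Answer: 2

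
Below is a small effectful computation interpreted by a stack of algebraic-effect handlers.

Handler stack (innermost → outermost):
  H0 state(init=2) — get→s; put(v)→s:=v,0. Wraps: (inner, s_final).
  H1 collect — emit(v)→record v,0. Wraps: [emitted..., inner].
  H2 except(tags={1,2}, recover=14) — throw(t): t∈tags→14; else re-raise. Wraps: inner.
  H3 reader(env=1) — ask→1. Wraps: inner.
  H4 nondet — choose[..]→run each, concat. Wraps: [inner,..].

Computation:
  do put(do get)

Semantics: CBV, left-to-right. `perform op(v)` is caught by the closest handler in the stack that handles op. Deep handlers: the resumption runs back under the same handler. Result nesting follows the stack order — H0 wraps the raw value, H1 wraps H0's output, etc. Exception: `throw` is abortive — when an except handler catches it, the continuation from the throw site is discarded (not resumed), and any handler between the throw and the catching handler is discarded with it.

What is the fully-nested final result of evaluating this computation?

Working:
get @ H0 ⇒ 2
put(2) @ H0 ⇒ s:=2
H0 returns (0, 2)
H1 returns [(0, 2)]
H2 returns [(0, 2)]
H3 returns [(0, 2)]
H4 returns [[(0, 2)]]
= [[(0, 2)]]

Answer: [[(0, 2)]]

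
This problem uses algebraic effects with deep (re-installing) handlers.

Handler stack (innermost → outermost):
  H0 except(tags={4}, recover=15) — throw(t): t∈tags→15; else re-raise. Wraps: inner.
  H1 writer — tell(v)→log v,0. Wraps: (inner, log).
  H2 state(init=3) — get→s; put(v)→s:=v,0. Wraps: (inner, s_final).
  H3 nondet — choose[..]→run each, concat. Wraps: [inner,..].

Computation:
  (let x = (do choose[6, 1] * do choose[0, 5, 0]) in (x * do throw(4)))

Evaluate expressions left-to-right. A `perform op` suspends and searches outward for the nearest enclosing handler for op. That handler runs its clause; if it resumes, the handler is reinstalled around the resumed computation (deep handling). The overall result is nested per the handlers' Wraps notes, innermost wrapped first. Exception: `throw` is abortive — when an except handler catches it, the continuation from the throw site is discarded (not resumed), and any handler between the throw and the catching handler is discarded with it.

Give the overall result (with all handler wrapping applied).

Evaluation trace:
choose[6, 1] @ H3
  branch[0] choose=6:
    choose[0, 5, 0] @ H3
      branch[0] choose=0:
        throw(4) @ H0 caught ⇒ 15
        H1 returns (15, ())
        H2 returns ((15, ()), 3)
        H3 returns [((15, ()), 3)]
      branch[1] choose=5:
        throw(4) @ H0 caught ⇒ 15
        H1 returns (15, ())
        H2 returns ((15, ()), 3)
        H3 returns [((15, ()), 3)]
      branch[2] choose=0:
        throw(4) @ H0 caught ⇒ 15
        H1 returns (15, ())
        H2 returns ((15, ()), 3)
        H3 returns [((15, ()), 3)]
  branch[1] choose=1:
    choose[0, 5, 0] @ H3
      branch[0] choose=0:
        throw(4) @ H0 caught ⇒ 15
        H1 returns (15, ())
        H2 returns ((15, ()), 3)
        H3 returns [((15, ()), 3)]
      branch[1] choose=5:
        throw(4) @ H0 caught ⇒ 15
        H1 returns (15, ())
        H2 returns ((15, ()), 3)
        H3 returns [((15, ()), 3)]
      branch[2] choose=0:
        throw(4) @ H0 caught ⇒ 15
        H1 returns (15, ())
        H2 returns ((15, ()), 3)
        H3 returns [((15, ()), 3)]
= [((15, ()), 3), ((15, ()), 3), ((15, ()), 3), ((15, ()), 3), ((15, ()), 3), ((15, ()), 3)]

Answer: [((15, ()), 3), ((15, ()), 3), ((15, ()), 3), ((15, ()), 3), ((15, ()), 3), ((15, ()), 3)]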